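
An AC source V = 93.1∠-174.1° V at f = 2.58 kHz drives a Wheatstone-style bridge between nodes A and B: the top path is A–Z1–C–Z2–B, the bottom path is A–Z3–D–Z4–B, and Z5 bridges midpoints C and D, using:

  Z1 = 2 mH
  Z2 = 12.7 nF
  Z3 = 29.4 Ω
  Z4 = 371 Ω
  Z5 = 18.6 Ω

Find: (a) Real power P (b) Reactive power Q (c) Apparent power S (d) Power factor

Step 1 — Angular frequency: ω = 2π·f = 2π·2580 = 1.621e+04 rad/s.
Step 2 — Component impedances:
  Z1: Z = jωL = j·1.621e+04·0.002 = 0 + j32.42 Ω
  Z2: Z = 1/(jωC) = -j/(ω·C) = 0 - j4857 Ω
  Z3: Z = R = 29.4 Ω
  Z4: Z = R = 371 Ω
  Z5: Z = R = 18.6 Ω
Step 3 — Bridge requires nodal analysis (the Z5 bridge couples midpoints C and D, so the two paths cannot be reduced to a simple series/parallel combination). Setting node B to ground and injecting 1 A at node A, the 3-node admittance system at A, C, D solves to V_A = Z_AB = 384.9 - j20.96 Ω = 385.5∠-3.1° Ω.
Step 4 — Source phasor: V = 93.1∠-174.1° V = -92.61 - j9.57 V.
Step 5 — Current: I = V / Z = -0.2385 - j0.03785 A = 0.2415∠-171.0° A.
Step 6 — Complex power: S = V·I* = 22.45 - j1.223 VA.
Step 7 — Real power: P = Re(S) = 22.45 W.
Step 8 — Reactive power: Q = Im(S) = -1.223 VAR.
Step 9 — Apparent power: |S| = 22.49 VA.
Step 10 — Power factor: PF = P/|S| = 0.9985 (leading).

(a) P = 22.45 W  (b) Q = -1.223 VAR  (c) S = 22.49 VA  (d) PF = 0.9985 (leading)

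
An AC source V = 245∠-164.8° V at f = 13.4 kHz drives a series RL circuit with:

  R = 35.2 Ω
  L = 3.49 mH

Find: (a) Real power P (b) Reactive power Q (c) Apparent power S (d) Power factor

Step 1 — Angular frequency: ω = 2π·f = 2π·1.34e+04 = 8.419e+04 rad/s.
Step 2 — Component impedances:
  R: Z = R = 35.2 Ω
  L: Z = jωL = j·8.419e+04·0.00349 = 0 + j293.8 Ω
Step 3 — Series combination: Z_total = R + L = 35.2 + j293.8 Ω = 295.9∠83.2° Ω.
Step 4 — Source phasor: V = 245∠-164.8° V = -236.4 - j64.24 V.
Step 5 — Current: I = V / Z = -0.3105 + j0.7674 A = 0.8279∠112.0° A.
Step 6 — Complex power: S = V·I* = 24.12 + j201.4 VA.
Step 7 — Real power: P = Re(S) = 24.12 W.
Step 8 — Reactive power: Q = Im(S) = 201.4 VAR.
Step 9 — Apparent power: |S| = 202.8 VA.
Step 10 — Power factor: PF = P/|S| = 0.1189 (lagging).

(a) P = 24.12 W  (b) Q = 201.4 VAR  (c) S = 202.8 VA  (d) PF = 0.1189 (lagging)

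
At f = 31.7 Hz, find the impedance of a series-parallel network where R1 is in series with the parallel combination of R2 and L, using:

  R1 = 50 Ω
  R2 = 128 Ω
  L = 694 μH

Step 1 — Angular frequency: ω = 2π·f = 2π·31.7 = 199.2 rad/s.
Step 2 — Component impedances:
  R1: Z = R = 50 Ω
  R2: Z = R = 128 Ω
  L: Z = jωL = j·199.2·0.000694 = 0 + j0.1382 Ω
Step 3 — Parallel branch: R2 || L = 1/(1/R2 + 1/L) = 0.0001493 + j0.1382 Ω.
Step 4 — Series with R1: Z_total = R1 + (R2 || L) = 50 + j0.1382 Ω = 50∠0.2° Ω.

Z = 50 + j0.1382 Ω = 50∠0.2° Ω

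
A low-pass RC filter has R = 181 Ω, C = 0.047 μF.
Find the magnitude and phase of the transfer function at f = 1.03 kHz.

Step 1 — Angular frequency: ω = 2π·1030 = 6472 rad/s.
Step 2 — Transfer function: H(jω) = 1/(1 + jωRC).
Step 3 — Denominator: 1 + jωRC = 1 + j·6472·181·4.7e-08 = 1 + j0.05505.
Step 4 — H = 0.997 - j0.05489.
Step 5 — Magnitude: |H| = 0.9985 (-0.0 dB); phase: φ = -3.2°.

|H| = 0.9985 (-0.0 dB), φ = -3.2°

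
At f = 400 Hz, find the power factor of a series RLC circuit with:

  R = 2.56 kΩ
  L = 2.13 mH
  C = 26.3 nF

Step 1 — Angular frequency: ω = 2π·f = 2π·400 = 2513 rad/s.
Step 2 — Component impedances:
  R: Z = R = 2560 Ω
  L: Z = jωL = j·2513·0.00213 = 0 + j5.353 Ω
  C: Z = 1/(jωC) = -j/(ω·C) = 0 - j1.513e+04 Ω
Step 3 — Series combination: Z_total = R + L + C = 2560 - j1.512e+04 Ω = 1.534e+04∠-80.4° Ω.
Step 4 — Power factor: PF = cos(φ) = Re(Z)/|Z| = 2560/1.534e+04 = 0.1669.
Step 5 — Type: Im(Z) = -1.512e+04 ⇒ leading (phase φ = -80.4°).

PF = 0.1669 (leading, φ = -80.4°)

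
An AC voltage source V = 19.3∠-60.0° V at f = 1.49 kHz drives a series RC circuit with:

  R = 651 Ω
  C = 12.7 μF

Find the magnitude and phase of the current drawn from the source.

Step 1 — Angular frequency: ω = 2π·f = 2π·1490 = 9362 rad/s.
Step 2 — Component impedances:
  R: Z = R = 651 Ω
  C: Z = 1/(jωC) = -j/(ω·C) = 0 - j8.411 Ω
Step 3 — Series combination: Z_total = R + C = 651 - j8.411 Ω = 651.1∠-0.7° Ω.
Step 4 — Source phasor: V = 19.3∠-60.0° V = 9.65 - j16.71 V.
Step 5 — Ohm's law: I = V / Z_total = (9.65 - j16.71) / (651 - j8.411) = 0.01515 - j0.02548 A.
Step 6 — Convert to polar: |I| = 0.02964 A, ∠I = -59.3°.

I = 0.02964∠-59.3° A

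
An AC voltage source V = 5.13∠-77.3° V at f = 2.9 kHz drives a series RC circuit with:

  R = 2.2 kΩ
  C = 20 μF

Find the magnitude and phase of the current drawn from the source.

Step 1 — Angular frequency: ω = 2π·f = 2π·2900 = 1.822e+04 rad/s.
Step 2 — Component impedances:
  R: Z = R = 2200 Ω
  C: Z = 1/(jωC) = -j/(ω·C) = 0 - j2.744 Ω
Step 3 — Series combination: Z_total = R + C = 2200 - j2.744 Ω = 2200∠-0.1° Ω.
Step 4 — Source phasor: V = 5.13∠-77.3° V = 1.128 - j5.004 V.
Step 5 — Ohm's law: I = V / Z_total = (1.128 - j5.004) / (2200 - j2.744) = 0.0005155 - j0.002274 A.
Step 6 — Convert to polar: |I| = 0.002332 A, ∠I = -77.2°.

I = 0.002332∠-77.2° A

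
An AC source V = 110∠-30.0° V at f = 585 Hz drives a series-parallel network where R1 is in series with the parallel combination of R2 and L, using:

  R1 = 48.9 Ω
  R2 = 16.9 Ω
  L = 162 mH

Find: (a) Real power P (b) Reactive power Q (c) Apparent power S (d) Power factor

Step 1 — Angular frequency: ω = 2π·f = 2π·585 = 3676 rad/s.
Step 2 — Component impedances:
  R1: Z = R = 48.9 Ω
  R2: Z = R = 16.9 Ω
  L: Z = jωL = j·3676·0.162 = 0 + j595.5 Ω
Step 3 — Parallel branch: R2 || L = 1/(1/R2 + 1/L) = 16.89 + j0.4793 Ω.
Step 4 — Series with R1: Z_total = R1 + (R2 || L) = 65.79 + j0.4793 Ω = 65.79∠0.4° Ω.
Step 5 — Source phasor: V = 110∠-30.0° V = 95.26 - j55 V.
Step 6 — Current: I = V / Z = 1.442 - j0.8465 A = 1.672∠-30.4° A.
Step 7 — Complex power: S = V·I* = 183.9 + j1.34 VA.
Step 8 — Real power: P = Re(S) = 183.9 W.
Step 9 — Reactive power: Q = Im(S) = 1.34 VAR.
Step 10 — Apparent power: |S| = 183.9 VA.
Step 11 — Power factor: PF = P/|S| = 1 (lagging).

(a) P = 183.9 W  (b) Q = 1.34 VAR  (c) S = 183.9 VA  (d) PF = 1 (lagging)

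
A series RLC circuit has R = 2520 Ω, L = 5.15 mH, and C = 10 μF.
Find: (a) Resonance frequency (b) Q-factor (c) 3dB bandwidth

Step 1 — Resonance condition Im(Z)=0 gives ω₀ = 1/√(LC).
Step 2 — ω₀ = 1/√(0.00515·1e-05) = 4407 rad/s.
Step 3 — f₀ = ω₀/(2π) = 701.3 Hz.
Step 4 — Series Q: Q = ω₀L/R = 4407·0.00515/2520 = 0.009005.
Step 5 — 3dB bandwidth: Δω = ω₀/Q = 4.893e+05 rad/s; BW = Δω/(2π) = 7.788e+04 Hz.

(a) f₀ = 701.3 Hz  (b) Q = 0.009005  (c) BW = 7.788e+04 Hz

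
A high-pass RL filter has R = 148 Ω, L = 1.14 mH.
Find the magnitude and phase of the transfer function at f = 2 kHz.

Step 1 — Angular frequency: ω = 2π·2000 = 1.257e+04 rad/s.
Step 2 — Transfer function: H(jω) = jωL/(R + jωL).
Step 3 — Numerator jωL = j·14.33; denominator R + jωL = 148 + j14.33.
Step 4 — H = 0.009282 + j0.0959.
Step 5 — Magnitude: |H| = 0.09634 (-20.3 dB); phase: φ = 84.5°.

|H| = 0.09634 (-20.3 dB), φ = 84.5°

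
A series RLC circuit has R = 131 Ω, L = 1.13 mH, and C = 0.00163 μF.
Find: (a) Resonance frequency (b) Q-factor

Step 1 — Resonance condition Im(Z)=0 gives ω₀ = 1/√(LC).
Step 2 — ω₀ = 1/√(0.00113·1.63e-09) = 7.368e+05 rad/s.
Step 3 — f₀ = ω₀/(2π) = 1.173e+05 Hz.
Step 4 — Series Q: Q = ω₀L/R = 7.368e+05·0.00113/131 = 6.356.

(a) f₀ = 1.173e+05 Hz  (b) Q = 6.356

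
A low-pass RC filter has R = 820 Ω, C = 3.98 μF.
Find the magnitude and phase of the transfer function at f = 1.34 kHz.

Step 1 — Angular frequency: ω = 2π·1340 = 8419 rad/s.
Step 2 — Transfer function: H(jω) = 1/(1 + jωRC).
Step 3 — Denominator: 1 + jωRC = 1 + j·8419·820·3.98e-06 = 1 + j27.48.
Step 4 — H = 0.001323 - j0.03634.
Step 5 — Magnitude: |H| = 0.03637 (-28.8 dB); phase: φ = -87.9°.

|H| = 0.03637 (-28.8 dB), φ = -87.9°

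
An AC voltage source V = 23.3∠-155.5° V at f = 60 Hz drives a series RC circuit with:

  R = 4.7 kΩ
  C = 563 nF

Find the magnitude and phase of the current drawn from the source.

Step 1 — Angular frequency: ω = 2π·f = 2π·60 = 377 rad/s.
Step 2 — Component impedances:
  R: Z = R = 4700 Ω
  C: Z = 1/(jωC) = -j/(ω·C) = 0 - j4712 Ω
Step 3 — Series combination: Z_total = R + C = 4700 - j4712 Ω = 6655∠-45.1° Ω.
Step 4 — Source phasor: V = 23.3∠-155.5° V = -21.2 - j9.662 V.
Step 5 — Ohm's law: I = V / Z_total = (-21.2 - j9.662) / (4700 - j4712) = -0.001222 - j0.003281 A.
Step 6 — Convert to polar: |I| = 0.003501 A, ∠I = -110.4°.

I = 0.003501∠-110.4° A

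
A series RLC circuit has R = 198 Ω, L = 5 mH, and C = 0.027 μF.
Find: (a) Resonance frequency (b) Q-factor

Step 1 — Resonance condition Im(Z)=0 gives ω₀ = 1/√(LC).
Step 2 — ω₀ = 1/√(0.005·2.7e-08) = 8.607e+04 rad/s.
Step 3 — f₀ = ω₀/(2π) = 1.37e+04 Hz.
Step 4 — Series Q: Q = ω₀L/R = 8.607e+04·0.005/198 = 2.173.

(a) f₀ = 1.37e+04 Hz  (b) Q = 2.173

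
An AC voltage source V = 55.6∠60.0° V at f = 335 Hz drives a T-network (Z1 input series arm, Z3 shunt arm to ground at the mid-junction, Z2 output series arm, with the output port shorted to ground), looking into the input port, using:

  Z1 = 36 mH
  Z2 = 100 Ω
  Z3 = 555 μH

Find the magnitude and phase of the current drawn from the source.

Step 1 — Angular frequency: ω = 2π·f = 2π·335 = 2105 rad/s.
Step 2 — Component impedances:
  Z1: Z = jωL = j·2105·0.036 = 0 + j75.78 Ω
  Z2: Z = R = 100 Ω
  Z3: Z = jωL = j·2105·0.000555 = 0 + j1.168 Ω
Step 3 — With the output port shorted to ground, the output series arm Z2 runs from the junction to ground; the shunt arm Z3 also runs from the junction to ground. They appear in parallel: Z3 || Z2 = 0.01365 + j1.168 Ω.
Step 4 — Series with input arm Z1: Z_in = Z1 + (Z3 || Z2) = 0.01365 + j76.94 Ω = 76.94∠90.0° Ω.
Step 5 — Source phasor: V = 55.6∠60.0° V = 27.8 + j48.15 V.
Step 6 — Ohm's law: I = V / Z_total = (27.8 + j48.15) / (0.01365 + j76.94) = 0.6259 - j0.3612 A.
Step 7 — Convert to polar: |I| = 0.7226 A, ∠I = -30.0°.

I = 0.7226∠-30.0° A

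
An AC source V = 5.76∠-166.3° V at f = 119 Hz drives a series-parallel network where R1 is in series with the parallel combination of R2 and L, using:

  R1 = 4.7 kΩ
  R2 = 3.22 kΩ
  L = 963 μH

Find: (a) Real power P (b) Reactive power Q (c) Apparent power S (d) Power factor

Step 1 — Angular frequency: ω = 2π·f = 2π·119 = 747.7 rad/s.
Step 2 — Component impedances:
  R1: Z = R = 4700 Ω
  R2: Z = R = 3220 Ω
  L: Z = jωL = j·747.7·0.000963 = 0 + j0.72 Ω
Step 3 — Parallel branch: R2 || L = 1/(1/R2 + 1/L) = 0.000161 + j0.72 Ω.
Step 4 — Series with R1: Z_total = R1 + (R2 || L) = 4700 + j0.72 Ω = 4700∠0.0° Ω.
Step 5 — Source phasor: V = 5.76∠-166.3° V = -5.596 - j1.364 V.
Step 6 — Current: I = V / Z = -0.001191 - j0.0002901 A = 0.001226∠-166.3° A.
Step 7 — Complex power: S = V·I* = 0.007059 + j1.081e-06 VA.
Step 8 — Real power: P = Re(S) = 0.007059 W.
Step 9 — Reactive power: Q = Im(S) = 1.081e-06 VAR.
Step 10 — Apparent power: |S| = 0.007059 VA.
Step 11 — Power factor: PF = P/|S| = 1 (lagging).

(a) P = 0.007059 W  (b) Q = 1.081e-06 VAR  (c) S = 0.007059 VA  (d) PF = 1 (lagging)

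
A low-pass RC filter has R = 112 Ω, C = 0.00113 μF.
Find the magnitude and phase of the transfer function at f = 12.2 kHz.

Step 1 — Angular frequency: ω = 2π·1.22e+04 = 7.665e+04 rad/s.
Step 2 — Transfer function: H(jω) = 1/(1 + jωRC).
Step 3 — Denominator: 1 + jωRC = 1 + j·7.665e+04·112·1.13e-09 = 1 + j0.009701.
Step 4 — H = 0.9999 - j0.009701.
Step 5 — Magnitude: |H| = 1 (-0.0 dB); phase: φ = -0.6°.

|H| = 1 (-0.0 dB), φ = -0.6°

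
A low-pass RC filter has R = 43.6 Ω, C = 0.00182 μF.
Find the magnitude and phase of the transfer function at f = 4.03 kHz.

Step 1 — Angular frequency: ω = 2π·4030 = 2.532e+04 rad/s.
Step 2 — Transfer function: H(jω) = 1/(1 + jωRC).
Step 3 — Denominator: 1 + jωRC = 1 + j·2.532e+04·43.6·1.82e-09 = 1 + j0.002009.
Step 4 — H = 1 - j0.002009.
Step 5 — Magnitude: |H| = 1 (-0.0 dB); phase: φ = -0.1°.

|H| = 1 (-0.0 dB), φ = -0.1°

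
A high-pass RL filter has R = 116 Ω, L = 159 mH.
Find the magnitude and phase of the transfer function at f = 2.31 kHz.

Step 1 — Angular frequency: ω = 2π·2310 = 1.451e+04 rad/s.
Step 2 — Transfer function: H(jω) = jωL/(R + jωL).
Step 3 — Numerator jωL = j·2308; denominator R + jωL = 116 + j2308.
Step 4 — H = 0.9975 + j0.05014.
Step 5 — Magnitude: |H| = 0.9987 (-0.0 dB); phase: φ = 2.9°.

|H| = 0.9987 (-0.0 dB), φ = 2.9°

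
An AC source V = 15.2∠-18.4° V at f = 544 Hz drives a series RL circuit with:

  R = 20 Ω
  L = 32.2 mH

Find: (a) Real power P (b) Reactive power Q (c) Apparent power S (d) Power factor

Step 1 — Angular frequency: ω = 2π·f = 2π·544 = 3418 rad/s.
Step 2 — Component impedances:
  R: Z = R = 20 Ω
  L: Z = jωL = j·3418·0.0322 = 0 + j110.1 Ω
Step 3 — Series combination: Z_total = R + L = 20 + j110.1 Ω = 111.9∠79.7° Ω.
Step 4 — Source phasor: V = 15.2∠-18.4° V = 14.42 - j4.798 V.
Step 5 — Current: I = V / Z = -0.01915 - j0.1345 A = 0.1359∠-98.1° A.
Step 6 — Complex power: S = V·I* = 0.3693 + j2.032 VA.
Step 7 — Real power: P = Re(S) = 0.3693 W.
Step 8 — Reactive power: Q = Im(S) = 2.032 VAR.
Step 9 — Apparent power: |S| = 2.065 VA.
Step 10 — Power factor: PF = P/|S| = 0.1788 (lagging).

(a) P = 0.3693 W  (b) Q = 2.032 VAR  (c) S = 2.065 VA  (d) PF = 0.1788 (lagging)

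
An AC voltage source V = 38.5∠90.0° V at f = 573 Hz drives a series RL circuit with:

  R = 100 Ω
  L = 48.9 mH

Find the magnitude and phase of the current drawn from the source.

Step 1 — Angular frequency: ω = 2π·f = 2π·573 = 3600 rad/s.
Step 2 — Component impedances:
  R: Z = R = 100 Ω
  L: Z = jωL = j·3600·0.0489 = 0 + j176.1 Ω
Step 3 — Series combination: Z_total = R + L = 100 + j176.1 Ω = 202.5∠60.4° Ω.
Step 4 — Source phasor: V = 38.5∠90.0° V = 0 + j38.5 V.
Step 5 — Ohm's law: I = V / Z_total = (0 + j38.5) / (100 + j176.1) = 0.1653 + j0.09391 A.
Step 6 — Convert to polar: |I| = 0.1902 A, ∠I = 29.6°.

I = 0.1902∠29.6° A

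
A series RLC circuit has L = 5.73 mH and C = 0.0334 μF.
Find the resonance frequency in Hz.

Step 1 — Resonance condition Im(Z)=0 gives ω₀ = 1/√(LC).
Step 2 — ω₀ = 1/√(0.00573·3.34e-08) = 7.229e+04 rad/s.
Step 3 — f₀ = ω₀/(2π) = 1.15e+04 Hz.

f₀ = 1.15e+04 Hz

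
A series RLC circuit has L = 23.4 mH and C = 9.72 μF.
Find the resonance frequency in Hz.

Step 1 — Resonance condition Im(Z)=0 gives ω₀ = 1/√(LC).
Step 2 — ω₀ = 1/√(0.0234·9.72e-06) = 2097 rad/s.
Step 3 — f₀ = ω₀/(2π) = 333.7 Hz.

f₀ = 333.7 Hz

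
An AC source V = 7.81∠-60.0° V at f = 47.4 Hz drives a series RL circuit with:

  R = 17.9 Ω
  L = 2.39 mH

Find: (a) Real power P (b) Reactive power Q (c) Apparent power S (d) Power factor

Step 1 — Angular frequency: ω = 2π·f = 2π·47.4 = 297.8 rad/s.
Step 2 — Component impedances:
  R: Z = R = 17.9 Ω
  L: Z = jωL = j·297.8·0.00239 = 0 + j0.7118 Ω
Step 3 — Series combination: Z_total = R + L = 17.9 + j0.7118 Ω = 17.91∠2.3° Ω.
Step 4 — Source phasor: V = 7.81∠-60.0° V = 3.905 - j6.764 V.
Step 5 — Current: I = V / Z = 0.2028 - j0.3859 A = 0.436∠-62.3° A.
Step 6 — Complex power: S = V·I* = 3.402 + j0.1353 VA.
Step 7 — Real power: P = Re(S) = 3.402 W.
Step 8 — Reactive power: Q = Im(S) = 0.1353 VAR.
Step 9 — Apparent power: |S| = 3.405 VA.
Step 10 — Power factor: PF = P/|S| = 0.9992 (lagging).

(a) P = 3.402 W  (b) Q = 0.1353 VAR  (c) S = 3.405 VA  (d) PF = 0.9992 (lagging)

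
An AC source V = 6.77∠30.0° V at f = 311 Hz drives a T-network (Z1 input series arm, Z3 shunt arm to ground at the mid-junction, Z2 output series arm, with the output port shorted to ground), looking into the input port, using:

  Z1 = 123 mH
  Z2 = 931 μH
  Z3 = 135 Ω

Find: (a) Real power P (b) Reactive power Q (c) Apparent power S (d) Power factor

Step 1 — Angular frequency: ω = 2π·f = 2π·311 = 1954 rad/s.
Step 2 — Component impedances:
  Z1: Z = jωL = j·1954·0.123 = 0 + j240.4 Ω
  Z2: Z = jωL = j·1954·0.000931 = 0 + j1.819 Ω
  Z3: Z = R = 135 Ω
Step 3 — With the output port shorted to ground, the output series arm Z2 runs from the junction to ground; the shunt arm Z3 also runs from the junction to ground. They appear in parallel: Z3 || Z2 = 0.02451 + j1.819 Ω.
Step 4 — Series with input arm Z1: Z_in = Z1 + (Z3 || Z2) = 0.02451 + j242.2 Ω = 242.2∠90.0° Ω.
Step 5 — Source phasor: V = 6.77∠30.0° V = 5.863 + j3.385 V.
Step 6 — Current: I = V / Z = 0.01398 - j0.02421 A = 0.02796∠-60.0° A.
Step 7 — Complex power: S = V·I* = 1.916e-05 + j0.1893 VA.
Step 8 — Real power: P = Re(S) = 1.916e-05 W.
Step 9 — Reactive power: Q = Im(S) = 0.1893 VAR.
Step 10 — Apparent power: |S| = 0.1893 VA.
Step 11 — Power factor: PF = P/|S| = 0.0001012 (lagging).

(a) P = 1.916e-05 W  (b) Q = 0.1893 VAR  (c) S = 0.1893 VA  (d) PF = 0.0001012 (lagging)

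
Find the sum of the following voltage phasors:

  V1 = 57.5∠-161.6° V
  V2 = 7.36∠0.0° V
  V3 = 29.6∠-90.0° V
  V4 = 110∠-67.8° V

Step 1 — Convert each phasor to rectangular form:
  V1 = 57.5·(cos(-161.6°) + j·sin(-161.6°)) = -54.56 - j18.15 V
  V2 = 7.36·(cos(0.0°) + j·sin(0.0°)) = 7.36 V
  V3 = 29.6·(cos(-90.0°) + j·sin(-90.0°)) = 0 - j29.6 V
  V4 = 110·(cos(-67.8°) + j·sin(-67.8°)) = 41.56 - j101.8 V
Step 2 — Sum components: V_total = -5.638 - j149.6 V.
Step 3 — Convert to polar: |V_total| = 149.7 V, ∠V_total = -92.2°.

V_total = 149.7∠-92.2° V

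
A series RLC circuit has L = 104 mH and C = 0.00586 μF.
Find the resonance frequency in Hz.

Step 1 — Resonance condition Im(Z)=0 gives ω₀ = 1/√(LC).
Step 2 — ω₀ = 1/√(0.104·5.86e-09) = 4.051e+04 rad/s.
Step 3 — f₀ = ω₀/(2π) = 6447 Hz.

f₀ = 6447 Hz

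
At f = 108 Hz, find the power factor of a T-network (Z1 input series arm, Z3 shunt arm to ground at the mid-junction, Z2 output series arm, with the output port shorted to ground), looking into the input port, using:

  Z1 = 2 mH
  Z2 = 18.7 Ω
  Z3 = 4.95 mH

Step 1 — Angular frequency: ω = 2π·f = 2π·108 = 678.6 rad/s.
Step 2 — Component impedances:
  Z1: Z = jωL = j·678.6·0.002 = 0 + j1.357 Ω
  Z2: Z = R = 18.7 Ω
  Z3: Z = jωL = j·678.6·0.00495 = 0 + j3.359 Ω
Step 3 — With the output port shorted to ground, the output series arm Z2 runs from the junction to ground; the shunt arm Z3 also runs from the junction to ground. They appear in parallel: Z3 || Z2 = 0.5845 + j3.254 Ω.
Step 4 — Series with input arm Z1: Z_in = Z1 + (Z3 || Z2) = 0.5845 + j4.611 Ω = 4.648∠82.8° Ω.
Step 5 — Power factor: PF = cos(φ) = Re(Z)/|Z| = 0.5845/4.648 = 0.1258.
Step 6 — Type: Im(Z) = 4.611 ⇒ lagging (phase φ = 82.8°).

PF = 0.1258 (lagging, φ = 82.8°)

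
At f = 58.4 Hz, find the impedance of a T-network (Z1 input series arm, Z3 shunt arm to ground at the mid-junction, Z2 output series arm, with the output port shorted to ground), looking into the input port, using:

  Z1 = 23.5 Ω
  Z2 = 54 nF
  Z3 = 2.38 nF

Step 1 — Angular frequency: ω = 2π·f = 2π·58.4 = 366.9 rad/s.
Step 2 — Component impedances:
  Z1: Z = R = 23.5 Ω
  Z2: Z = 1/(jωC) = -j/(ω·C) = 0 - j5.047e+04 Ω
  Z3: Z = 1/(jωC) = -j/(ω·C) = 0 - j1.145e+06 Ω
Step 3 — With the output port shorted to ground, the output series arm Z2 runs from the junction to ground; the shunt arm Z3 also runs from the junction to ground. They appear in parallel: Z3 || Z2 = 0 - j4.834e+04 Ω.
Step 4 — Series with input arm Z1: Z_in = Z1 + (Z3 || Z2) = 23.5 - j4.834e+04 Ω = 4.834e+04∠-90.0° Ω.

Z = 23.5 - j4.834e+04 Ω = 4.834e+04∠-90.0° Ω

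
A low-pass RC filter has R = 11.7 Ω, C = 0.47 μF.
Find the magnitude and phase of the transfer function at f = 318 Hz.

Step 1 — Angular frequency: ω = 2π·318 = 1998 rad/s.
Step 2 — Transfer function: H(jω) = 1/(1 + jωRC).
Step 3 — Denominator: 1 + jωRC = 1 + j·1998·11.7·4.7e-07 = 1 + j0.01099.
Step 4 — H = 0.9999 - j0.01099.
Step 5 — Magnitude: |H| = 0.9999 (-0.0 dB); phase: φ = -0.6°.

|H| = 0.9999 (-0.0 dB), φ = -0.6°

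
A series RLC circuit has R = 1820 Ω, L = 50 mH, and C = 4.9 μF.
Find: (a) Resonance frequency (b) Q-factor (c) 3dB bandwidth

Step 1 — Resonance condition Im(Z)=0 gives ω₀ = 1/√(LC).
Step 2 — ω₀ = 1/√(0.05·4.9e-06) = 2020 rad/s.
Step 3 — f₀ = ω₀/(2π) = 321.5 Hz.
Step 4 — Series Q: Q = ω₀L/R = 2020·0.05/1820 = 0.0555.
Step 5 — 3dB bandwidth: Δω = ω₀/Q = 3.64e+04 rad/s; BW = Δω/(2π) = 5793 Hz.

(a) f₀ = 321.5 Hz  (b) Q = 0.0555  (c) BW = 5793 Hz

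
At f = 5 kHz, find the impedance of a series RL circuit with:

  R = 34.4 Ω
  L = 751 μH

Step 1 — Angular frequency: ω = 2π·f = 2π·5000 = 3.142e+04 rad/s.
Step 2 — Component impedances:
  R: Z = R = 34.4 Ω
  L: Z = jωL = j·3.142e+04·0.000751 = 0 + j23.59 Ω
Step 3 — Series combination: Z_total = R + L = 34.4 + j23.59 Ω = 41.71∠34.4° Ω.

Z = 34.4 + j23.59 Ω = 41.71∠34.4° Ω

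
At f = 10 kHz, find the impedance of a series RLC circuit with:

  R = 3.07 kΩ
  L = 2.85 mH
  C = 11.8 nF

Step 1 — Angular frequency: ω = 2π·f = 2π·1e+04 = 6.283e+04 rad/s.
Step 2 — Component impedances:
  R: Z = R = 3070 Ω
  L: Z = jωL = j·6.283e+04·0.00285 = 0 + j179.1 Ω
  C: Z = 1/(jωC) = -j/(ω·C) = 0 - j1349 Ω
Step 3 — Series combination: Z_total = R + L + C = 3070 - j1170 Ω = 3285∠-20.9° Ω.

Z = 3070 - j1170 Ω = 3285∠-20.9° Ω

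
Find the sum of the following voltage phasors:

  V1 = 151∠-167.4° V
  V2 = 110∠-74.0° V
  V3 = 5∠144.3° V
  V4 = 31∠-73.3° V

Step 1 — Convert each phasor to rectangular form:
  V1 = 151·(cos(-167.4°) + j·sin(-167.4°)) = -147.4 - j32.94 V
  V2 = 110·(cos(-74.0°) + j·sin(-74.0°)) = 30.32 - j105.7 V
  V3 = 5·(cos(144.3°) + j·sin(144.3°)) = -4.06 + j2.918 V
  V4 = 31·(cos(-73.3°) + j·sin(-73.3°)) = 8.908 - j29.69 V
Step 2 — Sum components: V_total = -112.2 - j165.5 V.
Step 3 — Convert to polar: |V_total| = 199.9 V, ∠V_total = -124.1°.

V_total = 199.9∠-124.1° V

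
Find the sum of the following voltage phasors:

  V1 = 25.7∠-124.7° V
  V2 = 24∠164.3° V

Step 1 — Convert each phasor to rectangular form:
  V1 = 25.7·(cos(-124.7°) + j·sin(-124.7°)) = -14.63 - j21.13 V
  V2 = 24·(cos(164.3°) + j·sin(164.3°)) = -23.1 + j6.494 V
Step 2 — Sum components: V_total = -37.74 - j14.63 V.
Step 3 — Convert to polar: |V_total| = 40.47 V, ∠V_total = -158.8°.

V_total = 40.47∠-158.8° V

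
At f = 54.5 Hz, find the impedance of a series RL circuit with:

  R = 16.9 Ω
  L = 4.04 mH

Step 1 — Angular frequency: ω = 2π·f = 2π·54.5 = 342.4 rad/s.
Step 2 — Component impedances:
  R: Z = R = 16.9 Ω
  L: Z = jωL = j·342.4·0.00404 = 0 + j1.383 Ω
Step 3 — Series combination: Z_total = R + L = 16.9 + j1.383 Ω = 16.96∠4.7° Ω.

Z = 16.9 + j1.383 Ω = 16.96∠4.7° Ω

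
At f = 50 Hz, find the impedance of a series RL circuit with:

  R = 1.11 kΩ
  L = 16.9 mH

Step 1 — Angular frequency: ω = 2π·f = 2π·50 = 314.2 rad/s.
Step 2 — Component impedances:
  R: Z = R = 1110 Ω
  L: Z = jωL = j·314.2·0.0169 = 0 + j5.309 Ω
Step 3 — Series combination: Z_total = R + L = 1110 + j5.309 Ω = 1110∠0.3° Ω.

Z = 1110 + j5.309 Ω = 1110∠0.3° Ω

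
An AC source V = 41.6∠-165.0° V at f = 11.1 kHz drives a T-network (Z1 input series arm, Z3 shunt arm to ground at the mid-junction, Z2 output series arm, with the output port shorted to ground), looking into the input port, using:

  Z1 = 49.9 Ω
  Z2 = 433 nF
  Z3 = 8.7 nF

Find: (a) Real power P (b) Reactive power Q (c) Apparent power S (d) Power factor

Step 1 — Angular frequency: ω = 2π·f = 2π·1.11e+04 = 6.974e+04 rad/s.
Step 2 — Component impedances:
  Z1: Z = R = 49.9 Ω
  Z2: Z = 1/(jωC) = -j/(ω·C) = 0 - j33.11 Ω
  Z3: Z = 1/(jωC) = -j/(ω·C) = 0 - j1648 Ω
Step 3 — With the output port shorted to ground, the output series arm Z2 runs from the junction to ground; the shunt arm Z3 also runs from the junction to ground. They appear in parallel: Z3 || Z2 = 0 - j32.46 Ω.
Step 4 — Series with input arm Z1: Z_in = Z1 + (Z3 || Z2) = 49.9 - j32.46 Ω = 59.53∠-33.0° Ω.
Step 5 — Source phasor: V = 41.6∠-165.0° V = -40.18 - j10.77 V.
Step 6 — Current: I = V / Z = -0.4672 - j0.5197 A = 0.6988∠-132.0° A.
Step 7 — Complex power: S = V·I* = 24.37 - j15.85 VA.
Step 8 — Real power: P = Re(S) = 24.37 W.
Step 9 — Reactive power: Q = Im(S) = -15.85 VAR.
Step 10 — Apparent power: |S| = 29.07 VA.
Step 11 — Power factor: PF = P/|S| = 0.8382 (leading).

(a) P = 24.37 W  (b) Q = -15.85 VAR  (c) S = 29.07 VA  (d) PF = 0.8382 (leading)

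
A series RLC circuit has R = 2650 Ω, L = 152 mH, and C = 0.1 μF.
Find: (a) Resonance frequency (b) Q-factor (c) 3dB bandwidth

Step 1 — Resonance condition Im(Z)=0 gives ω₀ = 1/√(LC).
Step 2 — ω₀ = 1/√(0.152·1e-07) = 8111 rad/s.
Step 3 — f₀ = ω₀/(2π) = 1291 Hz.
Step 4 — Series Q: Q = ω₀L/R = 8111·0.152/2650 = 0.4652.
Step 5 — 3dB bandwidth: Δω = ω₀/Q = 1.743e+04 rad/s; BW = Δω/(2π) = 2775 Hz.

(a) f₀ = 1291 Hz  (b) Q = 0.4652  (c) BW = 2775 Hz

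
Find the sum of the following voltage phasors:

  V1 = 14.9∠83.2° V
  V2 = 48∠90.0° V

Step 1 — Convert each phasor to rectangular form:
  V1 = 14.9·(cos(83.2°) + j·sin(83.2°)) = 1.764 + j14.8 V
  V2 = 48·(cos(90.0°) + j·sin(90.0°)) = 0 + j48 V
Step 2 — Sum components: V_total = 1.764 + j62.8 V.
Step 3 — Convert to polar: |V_total| = 62.82 V, ∠V_total = 88.4°.

V_total = 62.82∠88.4° V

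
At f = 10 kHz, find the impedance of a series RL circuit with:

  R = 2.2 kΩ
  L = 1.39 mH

Step 1 — Angular frequency: ω = 2π·f = 2π·1e+04 = 6.283e+04 rad/s.
Step 2 — Component impedances:
  R: Z = R = 2200 Ω
  L: Z = jωL = j·6.283e+04·0.00139 = 0 + j87.34 Ω
Step 3 — Series combination: Z_total = R + L = 2200 + j87.34 Ω = 2202∠2.3° Ω.

Z = 2200 + j87.34 Ω = 2202∠2.3° Ω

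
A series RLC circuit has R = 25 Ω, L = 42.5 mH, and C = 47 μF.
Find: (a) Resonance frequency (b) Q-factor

Step 1 — Resonance condition Im(Z)=0 gives ω₀ = 1/√(LC).
Step 2 — ω₀ = 1/√(0.0425·4.7e-05) = 707.5 rad/s.
Step 3 — f₀ = ω₀/(2π) = 112.6 Hz.
Step 4 — Series Q: Q = ω₀L/R = 707.5·0.0425/25 = 1.203.

(a) f₀ = 112.6 Hz  (b) Q = 1.203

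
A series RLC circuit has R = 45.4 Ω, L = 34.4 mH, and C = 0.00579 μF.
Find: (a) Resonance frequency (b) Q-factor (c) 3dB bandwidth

Step 1 — Resonance condition Im(Z)=0 gives ω₀ = 1/√(LC).
Step 2 — ω₀ = 1/√(0.0344·5.79e-09) = 7.086e+04 rad/s.
Step 3 — f₀ = ω₀/(2π) = 1.128e+04 Hz.
Step 4 — Series Q: Q = ω₀L/R = 7.086e+04·0.0344/45.4 = 53.69.
Step 5 — 3dB bandwidth: Δω = ω₀/Q = 1320 rad/s; BW = Δω/(2π) = 210 Hz.

(a) f₀ = 1.128e+04 Hz  (b) Q = 53.69  (c) BW = 210 Hz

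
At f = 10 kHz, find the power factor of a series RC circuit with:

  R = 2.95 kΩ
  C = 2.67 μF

Step 1 — Angular frequency: ω = 2π·f = 2π·1e+04 = 6.283e+04 rad/s.
Step 2 — Component impedances:
  R: Z = R = 2950 Ω
  C: Z = 1/(jωC) = -j/(ω·C) = 0 - j5.961 Ω
Step 3 — Series combination: Z_total = R + C = 2950 - j5.961 Ω = 2950∠-0.1° Ω.
Step 4 — Power factor: PF = cos(φ) = Re(Z)/|Z| = 2950/2950 = 1.
Step 5 — Type: Im(Z) = -5.961 ⇒ leading (phase φ = -0.1°).

PF = 1 (leading, φ = -0.1°)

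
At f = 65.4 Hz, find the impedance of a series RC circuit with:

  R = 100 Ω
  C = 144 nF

Step 1 — Angular frequency: ω = 2π·f = 2π·65.4 = 410.9 rad/s.
Step 2 — Component impedances:
  R: Z = R = 100 Ω
  C: Z = 1/(jωC) = -j/(ω·C) = 0 - j1.69e+04 Ω
Step 3 — Series combination: Z_total = R + C = 100 - j1.69e+04 Ω = 1.69e+04∠-89.7° Ω.

Z = 100 - j1.69e+04 Ω = 1.69e+04∠-89.7° Ω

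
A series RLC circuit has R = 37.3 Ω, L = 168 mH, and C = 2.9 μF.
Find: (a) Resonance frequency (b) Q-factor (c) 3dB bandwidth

Step 1 — Resonance: ω₀ = 1/√(LC) = 1/√(0.168·2.9e-06) = 1433 rad/s.
Step 2 — f₀ = ω₀/(2π) = 228 Hz.
Step 3 — Series Q: Q = ω₀L/R = 1433·0.168/37.3 = 6.453.
Step 4 — Bandwidth: Δω = ω₀/Q = 222 rad/s; BW = Δω/(2π) = 35.34 Hz.

(a) f₀ = 228 Hz  (b) Q = 6.453  (c) BW = 35.34 Hz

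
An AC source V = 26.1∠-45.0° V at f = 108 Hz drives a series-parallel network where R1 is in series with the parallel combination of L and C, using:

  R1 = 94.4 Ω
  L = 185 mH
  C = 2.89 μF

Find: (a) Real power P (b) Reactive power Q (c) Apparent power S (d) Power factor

Step 1 — Angular frequency: ω = 2π·f = 2π·108 = 678.6 rad/s.
Step 2 — Component impedances:
  R1: Z = R = 94.4 Ω
  L: Z = jωL = j·678.6·0.185 = 0 + j125.5 Ω
  C: Z = 1/(jωC) = -j/(ω·C) = 0 - j509.9 Ω
Step 3 — Parallel branch: L || C = 1/(1/L + 1/C) = 0 + j166.5 Ω.
Step 4 — Series with R1: Z_total = R1 + (L || C) = 94.4 + j166.5 Ω = 191.4∠60.5° Ω.
Step 5 — Source phasor: V = 26.1∠-45.0° V = 18.46 - j18.46 V.
Step 6 — Current: I = V / Z = -0.03633 - j0.1314 A = 0.1363∠-105.5° A.
Step 7 — Complex power: S = V·I* = 1.755 + j3.096 VA.
Step 8 — Real power: P = Re(S) = 1.755 W.
Step 9 — Reactive power: Q = Im(S) = 3.096 VAR.
Step 10 — Apparent power: |S| = 3.558 VA.
Step 11 — Power factor: PF = P/|S| = 0.4931 (lagging).

(a) P = 1.755 W  (b) Q = 3.096 VAR  (c) S = 3.558 VA  (d) PF = 0.4931 (lagging)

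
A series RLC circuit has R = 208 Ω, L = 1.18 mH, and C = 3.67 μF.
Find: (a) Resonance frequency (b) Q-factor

Step 1 — Resonance condition Im(Z)=0 gives ω₀ = 1/√(LC).
Step 2 — ω₀ = 1/√(0.00118·3.67e-06) = 1.52e+04 rad/s.
Step 3 — f₀ = ω₀/(2π) = 2419 Hz.
Step 4 — Series Q: Q = ω₀L/R = 1.52e+04·0.00118/208 = 0.08621.

(a) f₀ = 2419 Hz  (b) Q = 0.08621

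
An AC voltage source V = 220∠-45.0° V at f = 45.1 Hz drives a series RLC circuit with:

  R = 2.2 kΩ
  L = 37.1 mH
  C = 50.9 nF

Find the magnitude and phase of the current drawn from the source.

Step 1 — Angular frequency: ω = 2π·f = 2π·45.1 = 283.4 rad/s.
Step 2 — Component impedances:
  R: Z = R = 2200 Ω
  L: Z = jωL = j·283.4·0.0371 = 0 + j10.51 Ω
  C: Z = 1/(jωC) = -j/(ω·C) = 0 - j6.933e+04 Ω
Step 3 — Series combination: Z_total = R + L + C = 2200 - j6.932e+04 Ω = 6.936e+04∠-88.2° Ω.
Step 4 — Source phasor: V = 220∠-45.0° V = 155.6 - j155.6 V.
Step 5 — Ohm's law: I = V / Z_total = (155.6 - j155.6) / (2200 - j6.932e+04) = 0.002313 + j0.002171 A.
Step 6 — Convert to polar: |I| = 0.003172 A, ∠I = 43.2°.

I = 0.003172∠43.2° A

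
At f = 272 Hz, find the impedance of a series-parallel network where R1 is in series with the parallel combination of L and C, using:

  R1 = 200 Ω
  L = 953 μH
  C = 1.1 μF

Step 1 — Angular frequency: ω = 2π·f = 2π·272 = 1709 rad/s.
Step 2 — Component impedances:
  R1: Z = R = 200 Ω
  L: Z = jωL = j·1709·0.000953 = 0 + j1.629 Ω
  C: Z = 1/(jωC) = -j/(ω·C) = 0 - j531.9 Ω
Step 3 — Parallel branch: L || C = 1/(1/L + 1/C) = 0 + j1.634 Ω.
Step 4 — Series with R1: Z_total = R1 + (L || C) = 200 + j1.634 Ω = 200∠0.5° Ω.

Z = 200 + j1.634 Ω = 200∠0.5° Ω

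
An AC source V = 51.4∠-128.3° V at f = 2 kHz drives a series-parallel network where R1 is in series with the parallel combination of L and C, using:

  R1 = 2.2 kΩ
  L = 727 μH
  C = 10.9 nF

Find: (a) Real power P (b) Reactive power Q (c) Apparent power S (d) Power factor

Step 1 — Angular frequency: ω = 2π·f = 2π·2000 = 1.257e+04 rad/s.
Step 2 — Component impedances:
  R1: Z = R = 2200 Ω
  L: Z = jωL = j·1.257e+04·0.000727 = 0 + j9.136 Ω
  C: Z = 1/(jωC) = -j/(ω·C) = 0 - j7301 Ω
Step 3 — Parallel branch: L || C = 1/(1/L + 1/C) = 0 + j9.147 Ω.
Step 4 — Series with R1: Z_total = R1 + (L || C) = 2200 + j9.147 Ω = 2200∠0.2° Ω.
Step 5 — Source phasor: V = 51.4∠-128.3° V = -31.86 - j40.34 V.
Step 6 — Current: I = V / Z = -0.01456 - j0.01827 A = 0.02336∠-128.5° A.
Step 7 — Complex power: S = V·I* = 1.201 + j0.004993 VA.
Step 8 — Real power: P = Re(S) = 1.201 W.
Step 9 — Reactive power: Q = Im(S) = 0.004993 VAR.
Step 10 — Apparent power: |S| = 1.201 VA.
Step 11 — Power factor: PF = P/|S| = 1 (lagging).

(a) P = 1.201 W  (b) Q = 0.004993 VAR  (c) S = 1.201 VA  (d) PF = 1 (lagging)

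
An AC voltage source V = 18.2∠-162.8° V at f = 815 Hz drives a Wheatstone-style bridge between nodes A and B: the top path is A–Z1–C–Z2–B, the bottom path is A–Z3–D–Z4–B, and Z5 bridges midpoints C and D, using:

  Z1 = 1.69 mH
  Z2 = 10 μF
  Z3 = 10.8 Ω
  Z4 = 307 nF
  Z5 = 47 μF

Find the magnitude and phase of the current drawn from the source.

Step 1 — Angular frequency: ω = 2π·f = 2π·815 = 5121 rad/s.
Step 2 — Component impedances:
  Z1: Z = jωL = j·5121·0.00169 = 0 + j8.654 Ω
  Z2: Z = 1/(jωC) = -j/(ω·C) = 0 - j19.53 Ω
  Z3: Z = R = 10.8 Ω
  Z4: Z = 1/(jωC) = -j/(ω·C) = 0 - j636.1 Ω
  Z5: Z = 1/(jωC) = -j/(ω·C) = 0 - j4.155 Ω
Step 3 — Bridge requires nodal analysis (the Z5 bridge couples midpoints C and D, so the two paths cannot be reduced to a simple series/parallel combination). Setting node B to ground and injecting 1 A at node A, the 3-node admittance system at A, C, D solves to V_A = Z_AB = 5.732 - j12.7 Ω = 13.93∠-65.7° Ω.
Step 4 — Source phasor: V = 18.2∠-162.8° V = -17.39 - j5.382 V.
Step 5 — Ohm's law: I = V / Z_total = (-17.39 - j5.382) / (5.732 - j12.7) = -0.1614 - j1.296 A.
Step 6 — Convert to polar: |I| = 1.306 A, ∠I = -97.1°.

I = 1.306∠-97.1° A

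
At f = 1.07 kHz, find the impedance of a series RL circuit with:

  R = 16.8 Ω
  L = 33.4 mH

Step 1 — Angular frequency: ω = 2π·f = 2π·1070 = 6723 rad/s.
Step 2 — Component impedances:
  R: Z = R = 16.8 Ω
  L: Z = jωL = j·6723·0.0334 = 0 + j224.5 Ω
Step 3 — Series combination: Z_total = R + L = 16.8 + j224.5 Ω = 225.2∠85.7° Ω.

Z = 16.8 + j224.5 Ω = 225.2∠85.7° Ω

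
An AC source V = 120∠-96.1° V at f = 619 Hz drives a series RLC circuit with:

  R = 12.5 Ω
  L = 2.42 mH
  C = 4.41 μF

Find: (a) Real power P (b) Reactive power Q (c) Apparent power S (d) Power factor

Step 1 — Angular frequency: ω = 2π·f = 2π·619 = 3889 rad/s.
Step 2 — Component impedances:
  R: Z = R = 12.5 Ω
  L: Z = jωL = j·3889·0.00242 = 0 + j9.412 Ω
  C: Z = 1/(jωC) = -j/(ω·C) = 0 - j58.3 Ω
Step 3 — Series combination: Z_total = R + L + C = 12.5 - j48.89 Ω = 50.46∠-75.7° Ω.
Step 4 — Source phasor: V = 120∠-96.1° V = -12.75 - j119.3 V.
Step 5 — Current: I = V / Z = 2.228 - j0.8305 A = 2.378∠-20.4° A.
Step 6 — Complex power: S = V·I* = 70.68 - j276.5 VA.
Step 7 — Real power: P = Re(S) = 70.68 W.
Step 8 — Reactive power: Q = Im(S) = -276.5 VAR.
Step 9 — Apparent power: |S| = 285.4 VA.
Step 10 — Power factor: PF = P/|S| = 0.2477 (leading).

(a) P = 70.68 W  (b) Q = -276.5 VAR  (c) S = 285.4 VA  (d) PF = 0.2477 (leading)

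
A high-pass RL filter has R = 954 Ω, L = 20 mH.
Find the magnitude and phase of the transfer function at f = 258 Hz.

Step 1 — Angular frequency: ω = 2π·258 = 1621 rad/s.
Step 2 — Transfer function: H(jω) = jωL/(R + jωL).
Step 3 — Numerator jωL = j·32.42; denominator R + jωL = 954 + j32.42.
Step 4 — H = 0.001154 + j0.03395.
Step 5 — Magnitude: |H| = 0.03396 (-29.4 dB); phase: φ = 88.1°.

|H| = 0.03396 (-29.4 dB), φ = 88.1°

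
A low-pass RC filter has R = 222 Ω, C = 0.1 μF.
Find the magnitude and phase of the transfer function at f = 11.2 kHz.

Step 1 — Angular frequency: ω = 2π·1.12e+04 = 7.037e+04 rad/s.
Step 2 — Transfer function: H(jω) = 1/(1 + jωRC).
Step 3 — Denominator: 1 + jωRC = 1 + j·7.037e+04·222·1e-07 = 1 + j1.562.
Step 4 — H = 0.2906 - j0.4541.
Step 5 — Magnitude: |H| = 0.5391 (-5.4 dB); phase: φ = -57.4°.

|H| = 0.5391 (-5.4 dB), φ = -57.4°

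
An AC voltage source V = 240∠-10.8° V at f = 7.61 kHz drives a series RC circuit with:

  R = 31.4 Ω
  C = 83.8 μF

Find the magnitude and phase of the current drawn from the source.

Step 1 — Angular frequency: ω = 2π·f = 2π·7610 = 4.782e+04 rad/s.
Step 2 — Component impedances:
  R: Z = R = 31.4 Ω
  C: Z = 1/(jωC) = -j/(ω·C) = 0 - j0.2496 Ω
Step 3 — Series combination: Z_total = R + C = 31.4 - j0.2496 Ω = 31.4∠-0.5° Ω.
Step 4 — Source phasor: V = 240∠-10.8° V = 235.7 - j44.97 V.
Step 5 — Ohm's law: I = V / Z_total = (235.7 - j44.97) / (31.4 - j0.2496) = 7.519 - j1.372 A.
Step 6 — Convert to polar: |I| = 7.643 A, ∠I = -10.3°.

I = 7.643∠-10.3° A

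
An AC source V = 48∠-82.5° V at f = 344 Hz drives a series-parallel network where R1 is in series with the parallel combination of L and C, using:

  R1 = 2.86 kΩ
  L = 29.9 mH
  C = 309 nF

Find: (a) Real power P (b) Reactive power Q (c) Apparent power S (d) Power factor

Step 1 — Angular frequency: ω = 2π·f = 2π·344 = 2161 rad/s.
Step 2 — Component impedances:
  R1: Z = R = 2860 Ω
  L: Z = jωL = j·2161·0.0299 = 0 + j64.63 Ω
  C: Z = 1/(jωC) = -j/(ω·C) = 0 - j1497 Ω
Step 3 — Parallel branch: L || C = 1/(1/L + 1/C) = 0 + j67.54 Ω.
Step 4 — Series with R1: Z_total = R1 + (L || C) = 2860 + j67.54 Ω = 2861∠1.4° Ω.
Step 5 — Source phasor: V = 48∠-82.5° V = 6.265 - j47.59 V.
Step 6 — Current: I = V / Z = 0.001797 - j0.01668 A = 0.01678∠-83.9° A.
Step 7 — Complex power: S = V·I* = 0.8051 + j0.01901 VA.
Step 8 — Real power: P = Re(S) = 0.8051 W.
Step 9 — Reactive power: Q = Im(S) = 0.01901 VAR.
Step 10 — Apparent power: |S| = 0.8054 VA.
Step 11 — Power factor: PF = P/|S| = 0.9997 (lagging).

(a) P = 0.8051 W  (b) Q = 0.01901 VAR  (c) S = 0.8054 VA  (d) PF = 0.9997 (lagging)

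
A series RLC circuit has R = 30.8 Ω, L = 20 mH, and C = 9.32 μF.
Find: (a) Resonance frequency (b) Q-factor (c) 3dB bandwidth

Step 1 — Resonance: ω₀ = 1/√(LC) = 1/√(0.02·9.32e-06) = 2316 rad/s.
Step 2 — f₀ = ω₀/(2π) = 368.6 Hz.
Step 3 — Series Q: Q = ω₀L/R = 2316·0.02/30.8 = 1.504.
Step 4 — Bandwidth: Δω = ω₀/Q = 1540 rad/s; BW = Δω/(2π) = 245.1 Hz.

(a) f₀ = 368.6 Hz  (b) Q = 1.504  (c) BW = 245.1 Hz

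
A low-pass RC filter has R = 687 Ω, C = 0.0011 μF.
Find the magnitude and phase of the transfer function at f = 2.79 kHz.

Step 1 — Angular frequency: ω = 2π·2790 = 1.753e+04 rad/s.
Step 2 — Transfer function: H(jω) = 1/(1 + jωRC).
Step 3 — Denominator: 1 + jωRC = 1 + j·1.753e+04·687·1.1e-09 = 1 + j0.01325.
Step 4 — H = 0.9998 - j0.01325.
Step 5 — Magnitude: |H| = 0.9999 (-0.0 dB); phase: φ = -0.8°.

|H| = 0.9999 (-0.0 dB), φ = -0.8°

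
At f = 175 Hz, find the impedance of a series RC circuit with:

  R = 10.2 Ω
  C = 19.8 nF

Step 1 — Angular frequency: ω = 2π·f = 2π·175 = 1100 rad/s.
Step 2 — Component impedances:
  R: Z = R = 10.2 Ω
  C: Z = 1/(jωC) = -j/(ω·C) = 0 - j4.593e+04 Ω
Step 3 — Series combination: Z_total = R + C = 10.2 - j4.593e+04 Ω = 4.593e+04∠-90.0° Ω.

Z = 10.2 - j4.593e+04 Ω = 4.593e+04∠-90.0° Ω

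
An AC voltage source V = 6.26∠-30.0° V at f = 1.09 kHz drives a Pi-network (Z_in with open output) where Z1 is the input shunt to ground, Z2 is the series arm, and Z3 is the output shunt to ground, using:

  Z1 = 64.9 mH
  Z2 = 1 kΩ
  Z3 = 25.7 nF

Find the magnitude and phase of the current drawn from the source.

Step 1 — Angular frequency: ω = 2π·f = 2π·1090 = 6849 rad/s.
Step 2 — Component impedances:
  Z1: Z = jωL = j·6849·0.0649 = 0 + j444.5 Ω
  Z2: Z = R = 1000 Ω
  Z3: Z = 1/(jωC) = -j/(ω·C) = 0 - j5681 Ω
Step 3 — With open output, the series arm Z2 and the output shunt Z3 appear in series to ground: Z2 + Z3 = 1000 - j5681 Ω.
Step 4 — Parallel with input shunt Z1: Z_in = Z1 || (Z2 + Z3) = 6.95 + j480.9 Ω = 480.9∠89.2° Ω.
Step 5 — Source phasor: V = 6.26∠-30.0° V = 5.421 - j3.13 V.
Step 6 — Ohm's law: I = V / Z_total = (5.421 - j3.13) / (6.95 + j480.9) = -0.006345 - j0.01137 A.
Step 7 — Convert to polar: |I| = 0.01302 A, ∠I = -119.2°.

I = 0.01302∠-119.2° A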